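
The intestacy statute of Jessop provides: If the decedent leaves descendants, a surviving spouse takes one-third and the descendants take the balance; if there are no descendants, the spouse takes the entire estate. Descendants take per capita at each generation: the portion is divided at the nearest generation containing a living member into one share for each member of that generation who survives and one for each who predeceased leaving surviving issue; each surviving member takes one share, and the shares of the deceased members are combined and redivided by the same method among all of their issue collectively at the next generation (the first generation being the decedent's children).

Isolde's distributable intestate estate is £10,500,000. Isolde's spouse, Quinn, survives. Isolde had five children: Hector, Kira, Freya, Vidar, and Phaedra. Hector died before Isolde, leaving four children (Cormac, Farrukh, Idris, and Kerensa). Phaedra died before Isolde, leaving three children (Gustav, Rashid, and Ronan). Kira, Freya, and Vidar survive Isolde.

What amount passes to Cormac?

Cormac receives £400,000.

Quinn takes one-third of £10,500,000 = £3,500,000. The remaining £7,000,000 passes to the descendants.
The descendants' portion (£7,000,000) is divided at the children's generation into 5 shares of £1,400,000. Kira, Freya, and Vidar each take £1,400,000. The 2 shares of the deceased (Hector and Phaedra) are combined into a pool of £2,800,000.
That pool (£2,800,000) is divided at the grandchildren's generation equally among Cormac, Farrukh, Idris, Kerensa, Gustav, Rashid, and Ronan: £400,000 each.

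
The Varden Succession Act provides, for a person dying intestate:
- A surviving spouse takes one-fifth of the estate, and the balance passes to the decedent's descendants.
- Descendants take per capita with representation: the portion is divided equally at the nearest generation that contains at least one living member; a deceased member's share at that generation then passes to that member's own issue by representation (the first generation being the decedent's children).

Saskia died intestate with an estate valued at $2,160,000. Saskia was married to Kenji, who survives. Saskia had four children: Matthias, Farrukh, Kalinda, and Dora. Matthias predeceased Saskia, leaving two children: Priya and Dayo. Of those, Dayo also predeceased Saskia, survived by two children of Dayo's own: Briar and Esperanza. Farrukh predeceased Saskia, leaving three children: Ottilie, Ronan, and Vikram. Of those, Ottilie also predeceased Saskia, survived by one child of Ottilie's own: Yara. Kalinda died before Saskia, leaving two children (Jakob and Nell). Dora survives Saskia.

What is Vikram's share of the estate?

Kenji takes one-fifth of $2,160,000 = $432,000. The remaining $1,728,000 passes to the descendants.
The descendants' portion ($1,728,000) is divided into 4 shares of $432,000: Dora takes $432,000; Matthias's $432,000 share passes to Matthias's issue; Farrukh's $432,000 share passes to Farrukh's issue; Kalinda's $432,000 share passes to Kalinda's issue.
Matthias's share ($432,000) is divided into 2 shares of $216,000: Priya takes $216,000; Dayo's $216,000 share passes to Dayo's issue.
Dayo's share ($216,000) is divided into 2 shares of $108,000: Briar and Esperanza each take $108,000.
Farrukh's share ($432,000) is divided into 3 shares of $144,000: Ronan and Vikram each take $144,000; Ottilie's $144,000 share passes to Ottilie's issue.
Ottilie's share ($144,000) passes entirely to Yara.
Kalinda's share ($432,000) is divided into 2 shares of $216,000: Jakob and Nell each take $216,000.

Vikram receives $144,000.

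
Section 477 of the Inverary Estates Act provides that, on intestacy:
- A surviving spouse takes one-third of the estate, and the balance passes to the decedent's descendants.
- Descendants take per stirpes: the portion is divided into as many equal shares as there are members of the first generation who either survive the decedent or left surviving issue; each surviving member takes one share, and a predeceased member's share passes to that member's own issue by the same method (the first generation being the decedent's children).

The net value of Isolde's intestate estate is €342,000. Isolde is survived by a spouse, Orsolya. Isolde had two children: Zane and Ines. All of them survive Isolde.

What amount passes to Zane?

Orsolya takes one-third of €342,000 = €114,000. The remaining €228,000 passes to the descendants.
The descendants' portion (€228,000) is divided into 2 shares of €114,000: Zane and Ines each take €114,000.

Zane receives €114,000.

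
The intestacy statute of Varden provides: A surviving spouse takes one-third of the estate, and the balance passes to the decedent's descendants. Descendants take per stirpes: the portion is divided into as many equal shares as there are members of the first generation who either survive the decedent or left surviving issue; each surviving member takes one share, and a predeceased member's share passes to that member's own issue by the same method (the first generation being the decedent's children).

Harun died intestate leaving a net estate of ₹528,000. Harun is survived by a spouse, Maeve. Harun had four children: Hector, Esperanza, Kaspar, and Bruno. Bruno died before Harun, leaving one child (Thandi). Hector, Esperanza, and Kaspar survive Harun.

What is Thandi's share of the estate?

Thandi receives ₹88,000.

Maeve takes one-third of ₹528,000 = ₹176,000. The remaining ₹352,000 passes to the descendants.
The descendants' portion (₹352,000) is divided into 4 shares of ₹88,000: Hector, Esperanza, and Kaspar each take ₹88,000; Bruno's ₹88,000 share passes to Bruno's issue.
Bruno's share (₹88,000) passes entirely to Thandi.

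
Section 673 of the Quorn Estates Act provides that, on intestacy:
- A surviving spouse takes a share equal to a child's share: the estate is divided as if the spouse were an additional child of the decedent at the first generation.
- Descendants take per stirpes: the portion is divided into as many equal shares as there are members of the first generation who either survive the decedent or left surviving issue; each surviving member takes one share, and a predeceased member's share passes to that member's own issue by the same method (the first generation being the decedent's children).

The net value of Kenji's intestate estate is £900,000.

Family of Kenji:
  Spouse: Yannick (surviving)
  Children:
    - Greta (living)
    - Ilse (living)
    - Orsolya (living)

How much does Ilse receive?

Ilse receives £225,000.

The spouse counts as an additional share at the children's level, so there are 4 primary shares of £225,000. Yannick takes one such share (£225,000).
The children's combined portion (£675,000) is divided into 3 shares of £225,000: Greta, Ilse, and Orsolya each take £225,000.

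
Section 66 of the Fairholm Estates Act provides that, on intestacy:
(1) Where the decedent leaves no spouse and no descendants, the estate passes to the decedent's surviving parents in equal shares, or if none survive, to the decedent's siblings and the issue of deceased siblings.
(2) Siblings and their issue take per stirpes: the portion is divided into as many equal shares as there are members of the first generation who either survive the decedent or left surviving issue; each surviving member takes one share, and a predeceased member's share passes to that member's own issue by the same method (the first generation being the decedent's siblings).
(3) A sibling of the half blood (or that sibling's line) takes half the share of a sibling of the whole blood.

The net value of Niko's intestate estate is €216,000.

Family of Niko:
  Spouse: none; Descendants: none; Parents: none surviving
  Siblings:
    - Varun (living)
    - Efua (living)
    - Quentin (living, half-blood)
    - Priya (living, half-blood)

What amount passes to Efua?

The entire €216,000 passes to the siblings and their issue.
Counting each half-blood sibling's line as half a unit, there are 3 units in €216,000, so one unit is €72,000. Whole-blood lines (Varun and Efua) take €72,000 each; half-blood lines (Quentin and Priya) take €36,000 each.

Efua receives €72,000.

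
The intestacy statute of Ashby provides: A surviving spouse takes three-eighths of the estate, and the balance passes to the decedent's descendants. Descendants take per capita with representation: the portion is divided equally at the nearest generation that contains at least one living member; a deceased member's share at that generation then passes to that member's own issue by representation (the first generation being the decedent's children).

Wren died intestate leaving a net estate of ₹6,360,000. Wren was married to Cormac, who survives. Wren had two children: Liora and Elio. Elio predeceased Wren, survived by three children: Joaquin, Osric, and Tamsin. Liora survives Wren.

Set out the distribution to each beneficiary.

Cormac takes three-eighths of ₹6,360,000 = ₹2,385,000. The remaining ₹3,975,000 passes to the descendants.
The descendants' portion (₹3,975,000) is divided into 2 shares of ₹1,987,500: Liora takes ₹1,987,500; Elio's ₹1,987,500 share passes to Elio's issue.
Elio's share (₹1,987,500) is divided into 3 shares of ₹662,500: Joaquin, Osric, and Tamsin each take ₹662,500.

Cormac: ₹2,385,000; Liora: ₹1,987,500; Joaquin: ₹662,500; Osric: ₹662,500; Tamsin: ₹662,500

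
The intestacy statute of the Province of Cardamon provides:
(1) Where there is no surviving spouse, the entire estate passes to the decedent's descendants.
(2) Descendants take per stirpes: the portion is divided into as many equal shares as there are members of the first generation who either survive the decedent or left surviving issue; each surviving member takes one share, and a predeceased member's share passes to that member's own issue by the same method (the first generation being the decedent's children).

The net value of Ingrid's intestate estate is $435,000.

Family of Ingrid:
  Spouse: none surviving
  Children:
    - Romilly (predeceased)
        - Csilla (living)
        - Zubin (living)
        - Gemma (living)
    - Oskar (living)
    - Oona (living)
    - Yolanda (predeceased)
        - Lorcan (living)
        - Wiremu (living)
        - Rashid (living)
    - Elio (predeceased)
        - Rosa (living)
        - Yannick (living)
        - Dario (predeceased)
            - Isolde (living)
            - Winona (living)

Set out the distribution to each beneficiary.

Csilla: $29,000; Zubin: $29,000; Gemma: $29,000; Oskar: $87,000; Oona: $87,000; Lorcan: $29,000; Wiremu: $29,000; Rashid: $29,000; Rosa: $29,000; Yannick: $29,000; Isolde: $14,500; Winona: $14,500

The entire $435,000 passes to the descendants.
That amount ($435,000) is divided into 5 shares of $87,000: Oskar and Oona each take $87,000; Romilly's $87,000 share passes to Romilly's issue; Yolanda's $87,000 share passes to Yolanda's issue; Elio's $87,000 share passes to Elio's issue.
Romilly's share ($87,000) is divided into 3 shares of $29,000: Csilla, Zubin, and Gemma each take $29,000.
Yolanda's share ($87,000) is divided into 3 shares of $29,000: Lorcan, Wiremu, and Rashid each take $29,000.
Elio's share ($87,000) is divided into 3 shares of $29,000: Rosa and Yannick each take $29,000; Dario's $29,000 share passes to Dario's issue.
Dario's share ($29,000) is divided into 2 shares of $14,500: Isolde and Winona each take $14,500.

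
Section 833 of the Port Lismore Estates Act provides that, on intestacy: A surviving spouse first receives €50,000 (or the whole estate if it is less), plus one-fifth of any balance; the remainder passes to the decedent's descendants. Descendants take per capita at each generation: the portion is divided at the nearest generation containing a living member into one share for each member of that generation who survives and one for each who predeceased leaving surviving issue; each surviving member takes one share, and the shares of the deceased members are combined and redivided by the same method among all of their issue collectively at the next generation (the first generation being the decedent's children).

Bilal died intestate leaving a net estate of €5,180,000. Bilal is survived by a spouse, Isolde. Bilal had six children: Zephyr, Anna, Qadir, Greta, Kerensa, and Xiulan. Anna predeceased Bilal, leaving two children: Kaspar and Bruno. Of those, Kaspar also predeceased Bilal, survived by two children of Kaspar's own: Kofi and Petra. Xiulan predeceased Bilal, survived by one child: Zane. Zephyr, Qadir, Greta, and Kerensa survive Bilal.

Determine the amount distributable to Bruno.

Bruno receives €456,000.

Isolde first takes €50,000, leaving a balance of €5,130,000. Isolde then takes one-fifth of the balance (€1,026,000), for a total of €1,076,000. The remaining €4,104,000 passes to the descendants.
The descendants' portion (€4,104,000) is divided at the children's generation into 6 shares of €684,000. Zephyr, Qadir, Greta, and Kerensa each take €684,000. The 2 shares of the deceased (Anna and Xiulan) are combined into a pool of €1,368,000.
That pool (€1,368,000) is divided at the grandchildren's generation into 3 shares of €456,000. Bruno and Zane each take €456,000. The remaining share for the deceased Kaspar (€456,000) is carried to the next generation.
That pool (€456,000) is divided at the great-grandchildren's generation equally among Kofi and Petra: €228,000 each.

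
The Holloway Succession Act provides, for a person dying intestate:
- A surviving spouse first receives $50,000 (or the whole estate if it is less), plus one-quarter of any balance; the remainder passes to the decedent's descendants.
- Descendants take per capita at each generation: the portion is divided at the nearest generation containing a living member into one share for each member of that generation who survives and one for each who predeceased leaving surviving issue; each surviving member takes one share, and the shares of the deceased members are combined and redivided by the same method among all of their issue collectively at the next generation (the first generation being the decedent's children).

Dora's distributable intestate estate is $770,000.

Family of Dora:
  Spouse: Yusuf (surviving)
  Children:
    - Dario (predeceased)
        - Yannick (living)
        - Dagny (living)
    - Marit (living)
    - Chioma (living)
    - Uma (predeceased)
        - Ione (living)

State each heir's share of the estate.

Yusuf: $230,000; Yannick: $90,000; Dagny: $90,000; Marit: $135,000; Chioma: $135,000; Ione: $90,000

Yusuf first takes $50,000, leaving a balance of $720,000. Yusuf then takes one-quarter of the balance ($180,000), for a total of $230,000. The remaining $540,000 passes to the descendants.
The descendants' portion ($540,000) is divided at the children's generation into 4 shares of $135,000. Marit and Chioma each take $135,000. The 2 shares of the deceased (Dario and Uma) are combined into a pool of $270,000.
That pool ($270,000) is divided at the grandchildren's generation equally among Yannick, Dagny, and Ione: $90,000 each.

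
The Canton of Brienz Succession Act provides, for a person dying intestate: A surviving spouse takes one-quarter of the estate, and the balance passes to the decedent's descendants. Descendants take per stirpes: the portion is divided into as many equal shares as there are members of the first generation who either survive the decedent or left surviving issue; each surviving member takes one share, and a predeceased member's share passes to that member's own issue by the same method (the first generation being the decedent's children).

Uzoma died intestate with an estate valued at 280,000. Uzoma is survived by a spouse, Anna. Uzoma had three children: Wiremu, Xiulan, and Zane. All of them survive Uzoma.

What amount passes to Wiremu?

Wiremu receives 70,000.

Anna takes one-quarter of 280,000 = 70,000. The remaining 210,000 passes to the descendants.
The descendants' portion (210,000) is divided into 3 shares of 70,000: Wiremu, Xiulan, and Zane each take 70,000.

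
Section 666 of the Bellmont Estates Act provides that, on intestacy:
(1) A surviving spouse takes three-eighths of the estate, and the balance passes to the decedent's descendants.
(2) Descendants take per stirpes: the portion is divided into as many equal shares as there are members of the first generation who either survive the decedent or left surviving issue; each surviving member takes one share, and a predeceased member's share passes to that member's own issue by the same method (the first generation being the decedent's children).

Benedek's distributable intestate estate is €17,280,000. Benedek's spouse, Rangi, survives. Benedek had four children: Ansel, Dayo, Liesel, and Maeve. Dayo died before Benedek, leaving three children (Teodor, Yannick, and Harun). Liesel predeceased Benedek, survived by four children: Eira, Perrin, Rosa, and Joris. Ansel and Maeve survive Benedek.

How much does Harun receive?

Harun receives €900,000.

Rangi takes three-eighths of €17,280,000 = €6,480,000. The remaining €10,800,000 passes to the descendants.
The descendants' portion (€10,800,000) is divided into 4 shares of €2,700,000: Ansel and Maeve each take €2,700,000; Dayo's €2,700,000 share passes to Dayo's issue; Liesel's €2,700,000 share passes to Liesel's issue.
Dayo's share (€2,700,000) is divided into 3 shares of €900,000: Teodor, Yannick, and Harun each take €900,000.
Liesel's share (€2,700,000) is divided into 4 shares of €675,000: Eira, Perrin, Rosa, and Joris each take €675,000.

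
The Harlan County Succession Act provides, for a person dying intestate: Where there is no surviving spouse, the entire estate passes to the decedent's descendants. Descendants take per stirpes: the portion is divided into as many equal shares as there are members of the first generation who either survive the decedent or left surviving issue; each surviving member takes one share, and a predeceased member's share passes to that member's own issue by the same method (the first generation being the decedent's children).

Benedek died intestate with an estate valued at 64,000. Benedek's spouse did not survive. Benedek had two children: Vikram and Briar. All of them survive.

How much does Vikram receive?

The entire 64,000 passes to the descendants.
That amount (64,000) is divided into 2 shares of 32,000: Vikram and Briar each take 32,000.

Vikram receives 32,000.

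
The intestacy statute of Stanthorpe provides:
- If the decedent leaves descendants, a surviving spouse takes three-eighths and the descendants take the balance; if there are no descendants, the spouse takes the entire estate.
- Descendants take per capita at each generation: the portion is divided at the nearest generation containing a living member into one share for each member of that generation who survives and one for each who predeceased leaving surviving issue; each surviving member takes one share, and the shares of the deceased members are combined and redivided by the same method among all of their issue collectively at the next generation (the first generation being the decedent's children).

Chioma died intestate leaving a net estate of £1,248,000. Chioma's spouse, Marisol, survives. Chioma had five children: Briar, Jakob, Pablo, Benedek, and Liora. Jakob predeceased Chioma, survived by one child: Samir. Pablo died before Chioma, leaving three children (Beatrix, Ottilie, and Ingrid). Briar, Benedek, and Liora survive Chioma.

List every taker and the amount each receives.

Marisol takes three-eighths of £1,248,000 = £468,000. The remaining £780,000 passes to the descendants.
The descendants' portion (£780,000) is divided at the children's generation into 5 shares of £156,000. Briar, Benedek, and Liora each take £156,000. The 2 shares of the deceased (Jakob and Pablo) are combined into a pool of £312,000.
That pool (£312,000) is divided at the grandchildren's generation equally among Samir, Beatrix, Ottilie, and Ingrid: £78,000 each.

Marisol: £468,000; Briar: £156,000; Samir: £78,000; Beatrix: £78,000; Ottilie: £78,000; Ingrid: £78,000; Benedek: £156,000; Liora: £156,000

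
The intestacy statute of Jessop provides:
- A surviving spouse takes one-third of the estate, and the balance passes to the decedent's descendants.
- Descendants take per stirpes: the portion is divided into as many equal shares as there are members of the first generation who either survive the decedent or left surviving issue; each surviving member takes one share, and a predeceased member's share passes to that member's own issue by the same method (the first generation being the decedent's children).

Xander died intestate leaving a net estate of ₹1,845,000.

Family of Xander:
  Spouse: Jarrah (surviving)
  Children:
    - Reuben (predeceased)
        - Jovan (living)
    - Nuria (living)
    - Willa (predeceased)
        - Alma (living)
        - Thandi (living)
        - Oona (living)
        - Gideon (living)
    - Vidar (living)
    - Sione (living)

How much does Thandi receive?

Jarrah takes one-third of ₹1,845,000 = ₹615,000. The remaining ₹1,230,000 passes to the descendants.
The descendants' portion (₹1,230,000) is divided into 5 shares of ₹246,000: Nuria, Vidar, and Sione each take ₹246,000; Reuben's ₹246,000 share passes to Reuben's issue; Willa's ₹246,000 share passes to Willa's issue.
Reuben's share (₹246,000) passes entirely to Jovan.
Willa's share (₹246,000) is divided into 4 shares of ₹61,500: Alma, Thandi, Oona, and Gideon each take ₹61,500.

Thandi receives ₹61,500.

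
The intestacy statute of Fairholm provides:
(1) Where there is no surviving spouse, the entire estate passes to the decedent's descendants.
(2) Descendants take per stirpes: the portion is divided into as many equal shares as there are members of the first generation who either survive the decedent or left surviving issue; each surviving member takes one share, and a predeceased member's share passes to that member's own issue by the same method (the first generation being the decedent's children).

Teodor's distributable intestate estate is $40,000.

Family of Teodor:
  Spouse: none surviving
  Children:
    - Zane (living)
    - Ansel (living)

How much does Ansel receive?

Ansel receives $20,000.

The entire $40,000 passes to the descendants.
That amount ($40,000) is divided into 2 shares of $20,000: Zane and Ansel each take $20,000.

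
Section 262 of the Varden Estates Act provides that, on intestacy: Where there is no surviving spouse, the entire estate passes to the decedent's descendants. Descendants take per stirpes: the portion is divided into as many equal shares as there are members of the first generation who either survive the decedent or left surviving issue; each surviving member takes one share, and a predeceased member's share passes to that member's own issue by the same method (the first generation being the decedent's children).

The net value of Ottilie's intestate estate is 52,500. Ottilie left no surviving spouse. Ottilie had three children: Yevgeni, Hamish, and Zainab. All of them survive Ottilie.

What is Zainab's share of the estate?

The entire 52,500 passes to the descendants.
That amount (52,500) is divided into 3 shares of 17,500: Yevgeni, Hamish, and Zainab each take 17,500.

Zainab receives 17,500.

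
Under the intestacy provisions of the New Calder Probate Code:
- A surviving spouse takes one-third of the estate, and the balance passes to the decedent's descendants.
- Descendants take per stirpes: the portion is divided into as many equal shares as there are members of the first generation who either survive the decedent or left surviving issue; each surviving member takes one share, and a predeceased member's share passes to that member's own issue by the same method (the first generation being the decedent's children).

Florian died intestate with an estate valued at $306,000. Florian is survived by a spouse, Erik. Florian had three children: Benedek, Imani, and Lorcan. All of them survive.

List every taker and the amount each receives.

Erik takes one-third of $306,000 = $102,000. The remaining $204,000 passes to the descendants.
The descendants' portion ($204,000) is divided into 3 shares of $68,000: Benedek, Imani, and Lorcan each take $68,000.

Erik: $102,000; Benedek: $68,000; Imani: $68,000; Lorcan: $68,000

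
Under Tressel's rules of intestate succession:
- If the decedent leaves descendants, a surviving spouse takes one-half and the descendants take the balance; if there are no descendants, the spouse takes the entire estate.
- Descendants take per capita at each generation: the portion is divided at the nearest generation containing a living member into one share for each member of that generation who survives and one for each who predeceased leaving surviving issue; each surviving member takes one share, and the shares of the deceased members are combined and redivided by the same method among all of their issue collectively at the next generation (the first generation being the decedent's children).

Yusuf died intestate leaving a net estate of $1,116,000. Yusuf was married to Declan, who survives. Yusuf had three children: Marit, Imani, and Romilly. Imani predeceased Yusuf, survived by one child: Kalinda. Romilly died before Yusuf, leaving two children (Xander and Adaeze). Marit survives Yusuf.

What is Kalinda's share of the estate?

Declan takes one-half of $1,116,000 = $558,000. The remaining $558,000 passes to the descendants.
The descendants' portion ($558,000) is divided at the children's generation into 3 shares of $186,000. Marit takes $186,000. The 2 shares of the deceased (Imani and Romilly) are combined into a pool of $372,000.
That pool ($372,000) is divided at the grandchildren's generation equally among Kalinda, Xander, and Adaeze: $124,000 each.

Kalinda receives $124,000.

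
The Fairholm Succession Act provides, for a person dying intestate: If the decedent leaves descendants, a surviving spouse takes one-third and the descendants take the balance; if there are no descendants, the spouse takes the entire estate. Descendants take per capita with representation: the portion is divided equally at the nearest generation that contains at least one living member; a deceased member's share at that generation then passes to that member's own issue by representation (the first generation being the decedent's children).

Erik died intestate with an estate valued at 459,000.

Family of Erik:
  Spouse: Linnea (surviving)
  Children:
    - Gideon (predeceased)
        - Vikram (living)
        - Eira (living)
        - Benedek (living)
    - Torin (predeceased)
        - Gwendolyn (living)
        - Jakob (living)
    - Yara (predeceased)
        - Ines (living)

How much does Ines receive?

Linnea takes one-third of 459,000 = 153,000. The remaining 306,000 passes to the descendants.
No child survives, so the initial division is made at the grandchildren's generation.
The descendants' portion (306,000) is divided into 6 shares of 51,000: Vikram, Eira, Benedek, Gwendolyn, Jakob, and Ines each take 51,000.

Ines receives 51,000.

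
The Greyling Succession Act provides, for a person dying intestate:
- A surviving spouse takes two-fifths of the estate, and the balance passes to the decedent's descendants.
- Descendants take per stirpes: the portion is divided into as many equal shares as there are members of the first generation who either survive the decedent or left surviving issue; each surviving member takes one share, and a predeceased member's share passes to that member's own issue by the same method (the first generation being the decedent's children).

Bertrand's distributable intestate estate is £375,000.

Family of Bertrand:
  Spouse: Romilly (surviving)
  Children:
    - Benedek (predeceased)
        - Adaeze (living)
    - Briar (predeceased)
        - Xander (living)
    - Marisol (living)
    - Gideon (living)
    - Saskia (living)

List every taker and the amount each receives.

Romilly takes two-fifths of £375,000 = £150,000. The remaining £225,000 passes to the descendants.
The descendants' portion (£225,000) is divided into 5 shares of £45,000: Marisol, Gideon, and Saskia each take £45,000; Benedek's £45,000 share passes to Benedek's issue; Briar's £45,000 share passes to Briar's issue.
Benedek's share (£45,000) passes entirely to Adaeze.
Briar's share (£45,000) passes entirely to Xander.

Romilly: £150,000; Adaeze: £45,000; Xander: £45,000; Marisol: £45,000; Gideon: £45,000; Saskia: £45,000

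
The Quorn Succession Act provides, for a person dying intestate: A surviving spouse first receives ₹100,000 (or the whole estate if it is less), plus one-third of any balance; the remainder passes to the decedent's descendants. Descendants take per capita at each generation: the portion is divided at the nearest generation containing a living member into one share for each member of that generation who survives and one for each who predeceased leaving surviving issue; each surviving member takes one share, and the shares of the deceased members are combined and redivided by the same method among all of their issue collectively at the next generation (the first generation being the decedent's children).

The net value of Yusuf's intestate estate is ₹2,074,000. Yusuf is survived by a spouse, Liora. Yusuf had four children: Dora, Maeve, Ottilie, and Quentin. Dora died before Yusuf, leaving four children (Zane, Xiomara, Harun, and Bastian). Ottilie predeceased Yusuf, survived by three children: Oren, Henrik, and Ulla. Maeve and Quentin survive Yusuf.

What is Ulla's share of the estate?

Ulla receives ₹94,000.

Liora first takes ₹100,000, leaving a balance of ₹1,974,000. Liora then takes one-third of the balance (₹658,000), for a total of ₹758,000. The remaining ₹1,316,000 passes to the descendants.
The descendants' portion (₹1,316,000) is divided at the children's generation into 4 shares of ₹329,000. Maeve and Quentin each take ₹329,000. The 2 shares of the deceased (Dora and Ottilie) are combined into a pool of ₹658,000.
That pool (₹658,000) is divided at the grandchildren's generation equally among Zane, Xiomara, Harun, Bastian, Oren, Henrik, and Ulla: ₹94,000 each.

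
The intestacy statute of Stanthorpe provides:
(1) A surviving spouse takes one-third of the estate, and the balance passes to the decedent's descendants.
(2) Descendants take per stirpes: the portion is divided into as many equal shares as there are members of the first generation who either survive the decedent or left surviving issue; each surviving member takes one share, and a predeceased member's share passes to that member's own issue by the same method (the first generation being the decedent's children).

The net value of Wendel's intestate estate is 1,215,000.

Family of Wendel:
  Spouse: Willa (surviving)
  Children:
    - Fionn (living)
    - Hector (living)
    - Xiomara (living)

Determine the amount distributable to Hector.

Hector receives 270,000.

Willa takes one-third of 1,215,000 = 405,000. The remaining 810,000 passes to the descendants.
The descendants' portion (810,000) is divided into 3 shares of 270,000: Fionn, Hector, and Xiomara each take 270,000.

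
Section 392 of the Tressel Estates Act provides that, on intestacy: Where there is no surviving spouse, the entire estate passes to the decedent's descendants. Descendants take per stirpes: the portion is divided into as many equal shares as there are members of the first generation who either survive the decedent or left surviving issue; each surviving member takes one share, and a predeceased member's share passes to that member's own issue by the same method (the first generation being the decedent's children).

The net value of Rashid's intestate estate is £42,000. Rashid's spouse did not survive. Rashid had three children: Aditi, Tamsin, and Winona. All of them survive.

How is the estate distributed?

The entire £42,000 passes to the descendants.
That amount (£42,000) is divided into 3 shares of £14,000: Aditi, Tamsin, and Winona each take £14,000.

Aditi: £14,000; Tamsin: £14,000; Winona: £14,000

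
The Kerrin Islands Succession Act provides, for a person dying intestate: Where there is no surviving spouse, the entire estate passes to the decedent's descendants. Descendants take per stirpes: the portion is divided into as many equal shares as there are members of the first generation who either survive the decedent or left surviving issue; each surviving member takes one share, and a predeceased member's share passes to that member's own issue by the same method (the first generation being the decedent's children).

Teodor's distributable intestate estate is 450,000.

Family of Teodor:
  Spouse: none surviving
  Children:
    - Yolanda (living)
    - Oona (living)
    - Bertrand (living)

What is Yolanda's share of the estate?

The entire 450,000 passes to the descendants.
That amount (450,000) is divided into 3 shares of 150,000: Yolanda, Oona, and Bertrand each take 150,000.

Yolanda receives 150,000.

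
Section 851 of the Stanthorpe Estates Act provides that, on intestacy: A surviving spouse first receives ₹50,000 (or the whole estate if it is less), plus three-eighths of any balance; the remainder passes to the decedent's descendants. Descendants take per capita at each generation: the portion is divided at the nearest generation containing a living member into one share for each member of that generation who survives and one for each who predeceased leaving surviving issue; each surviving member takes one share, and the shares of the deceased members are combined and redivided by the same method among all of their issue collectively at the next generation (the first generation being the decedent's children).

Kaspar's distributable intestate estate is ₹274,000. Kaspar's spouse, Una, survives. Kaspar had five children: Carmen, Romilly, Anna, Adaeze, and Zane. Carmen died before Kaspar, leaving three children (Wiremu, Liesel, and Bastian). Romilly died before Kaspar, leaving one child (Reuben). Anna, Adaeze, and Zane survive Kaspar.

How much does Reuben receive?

Una first takes ₹50,000, leaving a balance of ₹224,000. Una then takes three-eighths of the balance (₹84,000), for a total of ₹134,000. The remaining ₹140,000 passes to the descendants.
The descendants' portion (₹140,000) is divided at the children's generation into 5 shares of ₹28,000. Anna, Adaeze, and Zane each take ₹28,000. The 2 shares of the deceased (Carmen and Romilly) are combined into a pool of ₹56,000.
That pool (₹56,000) is divided at the grandchildren's generation equally among Wiremu, Liesel, Bastian, and Reuben: ₹14,000 each.

Reuben receives ₹14,000.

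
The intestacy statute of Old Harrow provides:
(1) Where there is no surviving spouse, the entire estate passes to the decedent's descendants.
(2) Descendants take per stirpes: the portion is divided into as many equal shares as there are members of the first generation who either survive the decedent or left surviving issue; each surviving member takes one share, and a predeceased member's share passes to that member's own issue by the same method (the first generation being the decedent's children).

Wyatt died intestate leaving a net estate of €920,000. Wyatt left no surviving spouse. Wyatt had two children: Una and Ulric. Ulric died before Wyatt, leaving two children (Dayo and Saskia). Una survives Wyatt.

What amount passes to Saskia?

The entire €920,000 passes to the descendants.
That amount (€920,000) is divided into 2 shares of €460,000: Una takes €460,000; Ulric's €460,000 share passes to Ulric's issue.
Ulric's share (€460,000) is divided into 2 shares of €230,000: Dayo and Saskia each take €230,000.

Saskia receives €230,000.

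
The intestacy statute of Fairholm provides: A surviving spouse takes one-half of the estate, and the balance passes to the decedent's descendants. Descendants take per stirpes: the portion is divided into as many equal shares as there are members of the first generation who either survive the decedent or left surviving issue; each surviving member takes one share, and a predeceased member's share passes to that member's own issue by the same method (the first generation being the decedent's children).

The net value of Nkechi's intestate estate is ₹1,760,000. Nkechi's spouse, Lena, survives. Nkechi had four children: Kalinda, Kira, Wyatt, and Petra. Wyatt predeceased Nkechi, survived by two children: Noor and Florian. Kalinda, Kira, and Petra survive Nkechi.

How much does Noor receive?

Noor receives ₹110,000.

Lena takes one-half of ₹1,760,000 = ₹880,000. The remaining ₹880,000 passes to the descendants.
The descendants' portion (₹880,000) is divided into 4 shares of ₹220,000: Kalinda, Kira, and Petra each take ₹220,000; Wyatt's ₹220,000 share passes to Wyatt's issue.
Wyatt's share (₹220,000) is divided into 2 shares of ₹110,000: Noor and Florian each take ₹110,000.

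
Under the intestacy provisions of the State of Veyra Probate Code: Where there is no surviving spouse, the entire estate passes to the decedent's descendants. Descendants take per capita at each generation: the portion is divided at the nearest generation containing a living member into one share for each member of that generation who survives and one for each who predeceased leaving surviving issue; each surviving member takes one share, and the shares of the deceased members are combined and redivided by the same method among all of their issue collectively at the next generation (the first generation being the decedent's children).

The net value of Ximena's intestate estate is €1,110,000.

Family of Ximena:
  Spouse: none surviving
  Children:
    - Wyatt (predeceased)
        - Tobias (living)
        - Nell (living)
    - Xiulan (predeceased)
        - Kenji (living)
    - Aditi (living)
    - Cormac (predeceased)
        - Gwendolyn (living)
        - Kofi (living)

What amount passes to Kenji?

The entire €1,110,000 passes to the descendants.
That amount (€1,110,000) is divided at the children's generation into 4 shares of €277,500. Aditi takes €277,500. The 3 shares of the deceased (Wyatt, Xiulan, and Cormac) are combined into a pool of €832,500.
That pool (€832,500) is divided at the grandchildren's generation equally among Tobias, Nell, Kenji, Gwendolyn, and Kofi: €166,500 each.

Kenji receives €166,500.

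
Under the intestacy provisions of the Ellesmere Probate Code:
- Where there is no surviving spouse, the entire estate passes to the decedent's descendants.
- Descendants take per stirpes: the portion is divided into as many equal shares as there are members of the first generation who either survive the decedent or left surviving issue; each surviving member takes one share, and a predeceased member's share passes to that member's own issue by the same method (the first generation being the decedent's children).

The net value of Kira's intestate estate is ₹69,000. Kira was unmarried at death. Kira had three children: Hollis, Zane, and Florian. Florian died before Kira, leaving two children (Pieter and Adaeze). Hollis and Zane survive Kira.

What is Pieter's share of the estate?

The entire ₹69,000 passes to the descendants.
That amount (₹69,000) is divided into 3 shares of ₹23,000: Hollis and Zane each take ₹23,000; Florian's ₹23,000 share passes to Florian's issue.
Florian's share (₹23,000) is divided into 2 shares of ₹11,500: Pieter and Adaeze each take ₹11,500.

Pieter receives ₹11,500.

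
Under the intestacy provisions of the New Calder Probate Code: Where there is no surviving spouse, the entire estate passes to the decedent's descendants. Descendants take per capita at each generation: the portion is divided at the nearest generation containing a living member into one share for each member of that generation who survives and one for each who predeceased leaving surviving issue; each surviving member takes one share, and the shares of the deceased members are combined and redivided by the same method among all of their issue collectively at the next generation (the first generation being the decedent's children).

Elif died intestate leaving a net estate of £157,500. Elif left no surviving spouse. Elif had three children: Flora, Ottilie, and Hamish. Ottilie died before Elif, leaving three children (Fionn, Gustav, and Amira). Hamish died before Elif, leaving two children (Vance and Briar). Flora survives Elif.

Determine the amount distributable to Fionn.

Fionn receives £21,000.

The entire £157,500 passes to the descendants.
That amount (£157,500) is divided at the children's generation into 3 shares of £52,500. Flora takes £52,500. The 2 shares of the deceased (Ottilie and Hamish) are combined into a pool of £105,000.
That pool (£105,000) is divided at the grandchildren's generation equally among Fionn, Gustav, Amira, Vance, and Briar: £21,000 each.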